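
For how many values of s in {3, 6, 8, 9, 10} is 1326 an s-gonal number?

2

s = 3: P(3, 51) = 1326. ✓
s = 6: P(6, 26) = 1326. ✓
s = 8: P(8, 21) = 1281 and P(8, 22) = 1408; 1326 is not s-gonal.
s = 9: P(9, 19) = 1216 and P(9, 20) = 1350; 1326 is not s-gonal.
s = 10: P(10, 18) = 1242 and P(10, 19) = 1387; 1326 is not s-gonal.
Hits: s ∈ {3, 6} → 2.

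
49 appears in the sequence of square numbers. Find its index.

We need n² = 49, so n = √49 = 7.

7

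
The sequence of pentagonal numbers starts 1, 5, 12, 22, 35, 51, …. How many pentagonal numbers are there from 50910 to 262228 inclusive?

The n-th pentagonal number is n(3n−1)/2.
Smallest index with value ≥ 50910: n = 185 (giving 51245).
Largest index with value ≤ 262228: n = 418 (giving 261877).
Indices 185 through 418: 234 terms.

234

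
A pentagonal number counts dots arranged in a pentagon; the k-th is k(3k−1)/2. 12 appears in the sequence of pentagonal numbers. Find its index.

3

Set n(3n−1)/2 = 12, giving 3n² − n − 24 = 0.
So n = (1 + 17) / 6 = 18/6 = 3.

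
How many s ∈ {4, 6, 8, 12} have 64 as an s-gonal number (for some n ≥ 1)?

s = 4: P(4, 8) = 64. ✓
s = 6: P(6, 5) = 45 and P(6, 6) = 66; 64 is not s-gonal.
s = 8: P(8, 4) = 40 and P(8, 5) = 65; 64 is not s-gonal.
s = 12: P(12, 4) = 64. ✓
Hits: s ∈ {4, 12} → 2.

2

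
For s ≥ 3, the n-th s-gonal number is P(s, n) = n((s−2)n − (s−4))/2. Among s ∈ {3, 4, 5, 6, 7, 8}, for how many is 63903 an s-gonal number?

s = 3: P(3, 357) = 63903. ✓
s = 4: P(4, 252) = 63504 and P(4, 253) = 64009; 63903 is not s-gonal.
s = 5: P(5, 206) = 63551 and P(5, 207) = 64170; 63903 is not s-gonal.
s = 6: P(6, 179) = 63903. ✓
s = 7: P(7, 160) = 63760 and P(7, 161) = 64561; 63903 is not s-gonal.
s = 8: P(8, 146) = 63656 and P(8, 147) = 64533; 63903 is not s-gonal.
Hits: s ∈ {3, 6} → 2.

2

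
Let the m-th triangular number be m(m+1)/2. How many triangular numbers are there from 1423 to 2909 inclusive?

The n-th triangular number is n(n+1)/2.
Smallest index with value ≥ 1423: n = 53 (giving 1431).
Largest index with value ≤ 2909: n = 75 (giving 2850).
Indices 53 through 75: 23 terms.

23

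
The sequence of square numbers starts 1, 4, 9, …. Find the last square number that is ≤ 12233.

12100

Solve n² ≤ 12233 for integer n.
n = 110 gives 12100 ≤ 12233, while n = 111 gives 12321 > 12233; so the answer is 12100.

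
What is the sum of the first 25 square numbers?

5525

Σ_{i=1}^{25} i² = 25·26·51/6 = 5525.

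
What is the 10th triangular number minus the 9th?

10

Consecutive triangular numbers differ by n: T_{10} − T_{9} = 10.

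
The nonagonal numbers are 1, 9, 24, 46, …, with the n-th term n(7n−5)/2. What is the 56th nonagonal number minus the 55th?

386

Consecutive nonagonal numbers differ by 7n − 6: here 7·56 − 6 = 386.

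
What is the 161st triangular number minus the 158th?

161·162/2 = 13041 and 158·159/2 = 12561.
Difference: 13041 − 12561 = 480.

480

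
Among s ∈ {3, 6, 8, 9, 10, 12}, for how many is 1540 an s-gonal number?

3

s = 3: P(3, 55) = 1540. ✓
s = 6: P(6, 28) = 1540. ✓
s = 8: P(8, 22) = 1408 and P(8, 23) = 1541; 1540 is not s-gonal.
s = 9: P(9, 21) = 1491 and P(9, 22) = 1639; 1540 is not s-gonal.
s = 10: P(10, 20) = 1540. ✓
s = 12: P(12, 17) = 1377 and P(12, 18) = 1548; 1540 is not s-gonal.
Hits: s ∈ {3, 6, 10} → 3.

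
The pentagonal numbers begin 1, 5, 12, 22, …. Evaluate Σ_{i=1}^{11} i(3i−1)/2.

Σ i(3i−1)/2 = (3Σi² − Σi) / 2 over i = 1..11.
Σi = 66 and Σi² = 506.
(3·506 − 1·66) / 2 = 1452/2 = 726.

726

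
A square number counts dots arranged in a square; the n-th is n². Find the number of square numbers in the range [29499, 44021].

The n-th square number is n².
Smallest index with value ≥ 29499: n = 172 (giving 29584).
Largest index with value ≤ 44021: n = 209 (giving 43681).
Indices 172 through 209: 38 terms.

38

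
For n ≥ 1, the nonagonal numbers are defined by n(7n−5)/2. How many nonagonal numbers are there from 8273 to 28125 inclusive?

42

The n-th nonagonal number is n(7n−5)/2.
Smallest index with value ≥ 8273: n = 49 (giving 8281).
Largest index with value ≤ 28125: n = 90 (giving 28125).
Indices 49 through 90: 42 terms.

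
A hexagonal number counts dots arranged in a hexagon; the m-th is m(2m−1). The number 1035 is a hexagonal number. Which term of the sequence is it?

Set n(2n−1) = 1035, giving 2n² − n − 1035 = 0.
The discriminant is 1 + 8·1035 = 8281, and √8281 = 91.
So n = (1 + 91) / 4 = 92/4 = 23.
Check: 23·(2·23 − 1) = 1035. ✓

23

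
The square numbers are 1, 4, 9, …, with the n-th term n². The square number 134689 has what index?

We need n² = 134689, so n = √134689 = 367.

367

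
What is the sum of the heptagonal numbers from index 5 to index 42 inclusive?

Σ i(5i−3)/2 = (5Σi² − 3Σi) / 2 over i = 5..42.
Σi = 903 − 10 = 893 and Σi² = 25585 − 30 = 25555.
(5·25555 − 3·893) / 2 = 125096/2 = 62548.

62548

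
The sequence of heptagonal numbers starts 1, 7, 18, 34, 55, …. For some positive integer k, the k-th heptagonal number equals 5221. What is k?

46

Set n(5n−3)/2 = 5221, giving 5n² − 3n − 10442 = 0.
So n = (3 + 457) / 10 = 460/10 = 46.
Check: 46·(5·46 − 3)/2 = 5221. ✓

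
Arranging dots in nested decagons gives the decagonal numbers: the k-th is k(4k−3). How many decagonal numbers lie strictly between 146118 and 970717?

301

The n-th decagonal number is n(4n−3).
Smallest index with value > 146118: n = 192 (giving 146880).
Largest index with value < 970717: n = 492 (giving 966780).
Indices 192 through 492: 301 terms.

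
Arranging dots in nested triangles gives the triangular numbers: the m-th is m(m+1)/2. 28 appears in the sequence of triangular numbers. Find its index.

7

Set n(n+1)/2 = 28, giving n² + n − 56 = 0.
The discriminant is 1 + 8·28 = 225, and √225 = 15.
So n = (-1 + 15) / 2 = 14/2 = 7.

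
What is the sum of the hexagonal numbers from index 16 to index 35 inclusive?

Σ i(2i−1) = 2Σi² − Σi over i = 16..35.
Σi = 630 − 120 = 510 and Σi² = 14910 − 1240 = 13670.
2·13670 − 1·510 = 26830.

26830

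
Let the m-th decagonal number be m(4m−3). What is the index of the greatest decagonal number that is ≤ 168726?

205

Solve n(4n−3) ≤ 168726 for integer n.
n = 205 gives 167485 ≤ 168726, while n = 206 gives 169126 > 168726; so the answer is index 205.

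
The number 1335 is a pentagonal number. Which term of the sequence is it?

30

Set n(3n−1)/2 = 1335, giving 3n² − n − 2670 = 0.
The discriminant is 1 + 24·1335 = 32041, and √32041 = 179.
So n = (1 + 179) / 6 = 180/6 = 30.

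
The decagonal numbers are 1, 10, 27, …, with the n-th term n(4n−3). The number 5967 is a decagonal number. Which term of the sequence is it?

39

Set n(4n−3) = 5967, giving 4n² − 3n − 5967 = 0.
The discriminant is 9 + 16·5967 = 95481, and √95481 = 309.
So n = (3 + 309) / 8 = 312/8 = 39.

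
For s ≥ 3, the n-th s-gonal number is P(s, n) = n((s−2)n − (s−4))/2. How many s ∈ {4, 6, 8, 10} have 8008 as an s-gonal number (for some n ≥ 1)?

1

s = 4: P(4, 89) = 7921 and P(4, 90) = 8100; 8008 is not s-gonal.
s = 6: P(6, 63) = 7875 and P(6, 64) = 8128; 8008 is not s-gonal.
s = 8: P(8, 52) = 8008. ✓
s = 10: P(10, 45) = 7965 and P(10, 46) = 8326; 8008 is not s-gonal.
Hits: s ∈ {8} → 1.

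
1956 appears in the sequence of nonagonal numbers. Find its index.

24

Set n(7n−5)/2 = 1956, giving 7n² − 5n − 3912 = 0.
The discriminant is 25 + 56·1956 = 109561, and √109561 = 331.
So n = (5 + 331) / 14 = 336/14 = 24.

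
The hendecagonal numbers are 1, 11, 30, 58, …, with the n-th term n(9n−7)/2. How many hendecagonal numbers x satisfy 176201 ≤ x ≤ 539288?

148

The n-th hendecagonal number is n(9n−7)/2.
Smallest index with value ≥ 176201: n = 199 (giving 177508).
Largest index with value ≤ 539288: n = 346 (giving 537511).
Indices 199 through 346: 148 terms.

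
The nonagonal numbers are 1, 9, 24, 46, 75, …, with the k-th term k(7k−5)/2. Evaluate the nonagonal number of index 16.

856

The 16th nonagonal number is n(7n−5)/2 with n = 16.
16·(7·16 − 5)/2 = 16·107/2 = 856.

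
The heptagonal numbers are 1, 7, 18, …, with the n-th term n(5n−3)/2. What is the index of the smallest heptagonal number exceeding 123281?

223

Solve n(5n−3)/2 > 123281 for integer n.
The largest n with value ≤ 123281 is 222 (since 122877 ≤ 123281 < 123988), so the first above is n = 223, value 123988.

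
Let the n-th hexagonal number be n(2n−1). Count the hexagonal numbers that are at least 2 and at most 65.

4

The n-th hexagonal number is n(2n−1).
Smallest index with value ≥ 2: n = 2 (giving 6).
Largest index with value ≤ 65: n = 5 (giving 45).
Indices 2 through 5: 4 terms.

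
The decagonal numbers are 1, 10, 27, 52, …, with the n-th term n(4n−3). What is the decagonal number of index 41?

6601

The 41st decagonal number is n(4n−3) with n = 41.
41·(4·41 − 3) = 41·161 = 6601.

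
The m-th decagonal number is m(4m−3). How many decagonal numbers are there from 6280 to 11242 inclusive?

The n-th decagonal number is n(4n−3).
Smallest index with value ≥ 6280: n = 40 (giving 6280).
Largest index with value ≤ 11242: n = 53 (giving 11077).
Indices 40 through 53: 14 terms.

14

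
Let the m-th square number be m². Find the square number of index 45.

2025

45² = 2025.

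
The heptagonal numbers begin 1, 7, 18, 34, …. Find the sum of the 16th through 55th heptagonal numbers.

137220

Σ i(5i−3)/2 = (5Σi² − 3Σi) / 2 over i = 16..55.
Σi = 1540 − 120 = 1420 and Σi² = 56980 − 1240 = 55740.
(5·55740 − 3·1420) / 2 = 274440/2 = 137220.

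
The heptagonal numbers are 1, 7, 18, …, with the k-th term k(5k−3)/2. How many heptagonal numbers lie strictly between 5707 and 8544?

10

The n-th heptagonal number is n(5n−3)/2.
Smallest index with value > 5707: n = 49 (giving 5929).
Largest index with value < 8544: n = 58 (giving 8323).
Indices 49 through 58: 10 terms.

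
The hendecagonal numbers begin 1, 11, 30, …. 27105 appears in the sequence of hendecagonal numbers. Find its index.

Set n(9n−7)/2 = 27105, giving 9n² − 7n − 54210 = 0.
The discriminant is 49 + 72·27105 = 1951609, and √1951609 = 1397.
So n = (7 + 1397) / 18 = 1404/18 = 78.

78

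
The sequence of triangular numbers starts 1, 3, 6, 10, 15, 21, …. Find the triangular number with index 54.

1485

54·55/2 = 2970/2 = 1485.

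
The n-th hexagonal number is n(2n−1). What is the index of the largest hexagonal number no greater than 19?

3

Solve n(2n−1) ≤ 19 for integer n.
n = 3 gives 15 ≤ 19, while n = 4 gives 28 > 19; so the answer is index 3.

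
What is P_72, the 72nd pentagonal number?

72·(3·72 − 1)/2 = 72·215/2 = 7740.

7740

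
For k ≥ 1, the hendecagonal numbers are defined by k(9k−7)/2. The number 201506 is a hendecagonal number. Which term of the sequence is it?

Set n(9n−7)/2 = 201506, giving 9n² − 7n − 403012 = 0.
The discriminant is 49 + 72·201506 = 14508481, and √14508481 = 3809.
So n = (7 + 3809) / 18 = 3816/18 = 212.
Check: 212·(9·212 − 7)/2 = 201506. ✓

212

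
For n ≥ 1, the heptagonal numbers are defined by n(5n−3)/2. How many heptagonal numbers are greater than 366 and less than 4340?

The n-th heptagonal number is n(5n−3)/2.
Smallest index with value > 366: n = 13 (giving 403).
Largest index with value < 4340: n = 41 (giving 4141).
Indices 13 through 41: 29 terms.

29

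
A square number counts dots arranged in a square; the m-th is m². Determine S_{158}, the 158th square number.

The 158th square number is n² with n = 158.
158² = 24964.

24964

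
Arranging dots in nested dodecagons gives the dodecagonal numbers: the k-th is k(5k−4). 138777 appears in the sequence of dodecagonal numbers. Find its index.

167

Set n(5n−4) = 138777, giving 5n² − 4n − 138777 = 0.
So n = (4 + 1666) / 10 = 1670/10 = 167.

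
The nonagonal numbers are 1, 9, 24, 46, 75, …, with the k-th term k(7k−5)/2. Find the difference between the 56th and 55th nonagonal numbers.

Consecutive nonagonal numbers differ by 7n − 6: here 7·56 − 6 = 386.

386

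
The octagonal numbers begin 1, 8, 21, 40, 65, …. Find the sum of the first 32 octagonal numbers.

33264

Σ i(3i−2) = 3Σi² − 2Σi over i = 1..32.
Σi = 528 and Σi² = 11440.
3·11440 − 2·528 = 33264.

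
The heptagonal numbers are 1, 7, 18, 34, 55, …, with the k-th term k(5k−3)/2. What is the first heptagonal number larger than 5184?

Solve n(5n−3)/2 > 5184 for integer n.
The largest n with value ≤ 5184 is 45 (since 4995 ≤ 5184 < 5221), so the first above is n = 46, value 5221.

5221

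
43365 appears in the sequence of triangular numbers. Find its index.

Set n(n+1)/2 = 43365, giving n² + n − 86730 = 0.
The discriminant is 1 + 8·43365 = 346921, and √346921 = 589.
So n = (-1 + 589) / 2 = 588/2 = 294.

294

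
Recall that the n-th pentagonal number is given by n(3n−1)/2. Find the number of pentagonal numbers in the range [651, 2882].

24

The n-th pentagonal number is n(3n−1)/2.
Smallest index with value ≥ 651: n = 21 (giving 651).
Largest index with value ≤ 2882: n = 44 (giving 2882).
Indices 21 through 44: 24 terms.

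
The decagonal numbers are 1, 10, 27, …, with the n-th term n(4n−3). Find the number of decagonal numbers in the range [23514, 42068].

The n-th decagonal number is n(4n−3).
Smallest index with value ≥ 23514: n = 78 (giving 24102).
Largest index with value ≤ 42068: n = 102 (giving 41310).
Indices 78 through 102: 25 terms.

25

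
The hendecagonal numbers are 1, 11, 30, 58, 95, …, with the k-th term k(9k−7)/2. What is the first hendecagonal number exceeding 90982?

Solve n(9n−7)/2 > 90982 for integer n.
The largest n with value ≤ 90982 is 142 (since 90241 ≤ 90982 < 91520), so the first above is n = 143, value 91520.

91520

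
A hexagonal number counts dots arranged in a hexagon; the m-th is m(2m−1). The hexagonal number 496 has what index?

Set n(2n−1) = 496, giving 2n² − n − 496 = 0.
The discriminant is 1 + 8·496 = 3969, and √3969 = 63.
So n = (1 + 63) / 4 = 64/4 = 16.

16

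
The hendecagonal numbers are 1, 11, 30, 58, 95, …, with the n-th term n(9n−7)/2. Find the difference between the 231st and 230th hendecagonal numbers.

2071

Consecutive hendecagonal numbers differ by 9n − 8: here 9·231 − 8 = 2071.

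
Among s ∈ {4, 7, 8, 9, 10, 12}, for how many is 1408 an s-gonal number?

s = 4: P(4, 37) = 1369 and P(4, 38) = 1444; 1408 is not s-gonal.
s = 7: P(7, 24) = 1404 and P(7, 25) = 1525; 1408 is not s-gonal.
s = 8: P(8, 22) = 1408. ✓
s = 9: P(9, 20) = 1350 and P(9, 21) = 1491; 1408 is not s-gonal.
s = 10: P(10, 19) = 1387 and P(10, 20) = 1540; 1408 is not s-gonal.
s = 12: P(12, 17) = 1377 and P(12, 18) = 1548; 1408 is not s-gonal.
Hits: s ∈ {8} → 1.

1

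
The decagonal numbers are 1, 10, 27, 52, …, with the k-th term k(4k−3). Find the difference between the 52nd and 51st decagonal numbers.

Consecutive decagonal numbers differ by 8n − 7: here 8·52 − 7 = 409.

409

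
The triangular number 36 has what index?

8

Set n(n+1)/2 = 36, giving n² + n − 72 = 0.
The discriminant is 1 + 8·36 = 289, and √289 = 17.
So n = (-1 + 17) / 2 = 16/2 = 8.
Check: 8·9/2 = 36. ✓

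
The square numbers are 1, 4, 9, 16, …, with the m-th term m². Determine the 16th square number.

The 16th square number is n² with n = 16.
16² = 256.

256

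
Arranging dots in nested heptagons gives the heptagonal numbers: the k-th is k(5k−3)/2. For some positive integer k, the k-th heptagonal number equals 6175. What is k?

Set n(5n−3)/2 = 6175, giving 5n² − 3n − 12350 = 0.
The discriminant is 9 + 40·6175 = 247009, and √247009 = 497.
So n = (3 + 497) / 10 = 500/10 = 50.

50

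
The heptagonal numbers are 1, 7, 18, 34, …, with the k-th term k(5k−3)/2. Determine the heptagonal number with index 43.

4558

The 43rd heptagonal number is n(5n−3)/2 with n = 43.
43·(5·43 − 3)/2 = 43·212/2 = 43·106 = 4558.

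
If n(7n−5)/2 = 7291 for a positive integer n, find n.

46

Set n(7n−5)/2 = 7291, giving 7n² − 5n − 14582 = 0.
The discriminant is 25 + 56·7291 = 408321, and √408321 = 639.
So n = (5 + 639) / 14 = 644/14 = 46.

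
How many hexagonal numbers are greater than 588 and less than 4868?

32

The n-th hexagonal number is n(2n−1).
Smallest index with value > 588: n = 18 (giving 630).
Largest index with value < 4868: n = 49 (giving 4753).
Indices 18 through 49: 32 terms.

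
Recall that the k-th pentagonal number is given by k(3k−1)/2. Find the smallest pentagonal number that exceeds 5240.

Solve n(3n−1)/2 > 5240 for integer n.
The largest n with value ≤ 5240 is 59 (since 5192 ≤ 5240 < 5370), so the first above is n = 60, value 5370.

5370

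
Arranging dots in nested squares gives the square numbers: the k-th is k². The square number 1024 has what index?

32

We need n² = 1024, so n = √1024 = 32.
Check: 32² = 1024. ✓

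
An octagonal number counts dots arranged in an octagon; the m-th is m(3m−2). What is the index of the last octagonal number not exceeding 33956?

106

Solve n(3n−2) ≤ 33956 for integer n.
n = 106 gives 33496 ≤ 33956, while n = 107 gives 34133 > 33956; so the answer is index 106.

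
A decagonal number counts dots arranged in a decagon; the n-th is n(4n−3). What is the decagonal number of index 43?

7267

The 43rd decagonal number is n(4n−3) with n = 43.
43·(4·43 − 3) = 43·169 = 7267.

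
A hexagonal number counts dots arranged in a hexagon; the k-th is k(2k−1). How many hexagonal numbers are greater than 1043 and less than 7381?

The n-th hexagonal number is n(2n−1).
Smallest index with value > 1043: n = 24 (giving 1128).
Largest index with value < 7381: n = 60 (giving 7140).
Indices 24 through 60: 37 terms.

37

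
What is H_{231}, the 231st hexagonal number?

106491

The 231st hexagonal number is n(2n−1) with n = 231.
231·(2·231 − 1) = 231·461 = 106491.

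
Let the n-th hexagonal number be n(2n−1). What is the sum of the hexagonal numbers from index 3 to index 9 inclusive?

518

Σ i(2i−1) = 2Σi² − Σi over i = 3..9.
Σi = 45 − 3 = 42 and Σi² = 285 − 5 = 280.
2·280 − 1·42 = 518.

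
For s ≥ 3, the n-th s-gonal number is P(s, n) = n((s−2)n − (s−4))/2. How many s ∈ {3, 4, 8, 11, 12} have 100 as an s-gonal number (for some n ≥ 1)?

1

s = 3: P(3, 13) = 91 and P(3, 14) = 105; 100 is not s-gonal.
s = 4: P(4, 10) = 100. ✓
s = 8: P(8, 6) = 96 and P(8, 7) = 133; 100 is not s-gonal.
s = 11: P(11, 5) = 95 and P(11, 6) = 141; 100 is not s-gonal.
s = 12: P(12, 4) = 64 and P(12, 5) = 105; 100 is not s-gonal.
Hits: s ∈ {4} → 1.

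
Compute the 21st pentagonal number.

The 21st pentagonal number is n(3n−1)/2 with n = 21.
21·(3·21 − 1)/2 = 21·62/2 = 21·31 = 651.

651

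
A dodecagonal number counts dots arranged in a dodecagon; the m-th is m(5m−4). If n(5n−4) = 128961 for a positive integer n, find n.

161

Set n(5n−4) = 128961, giving 5n² − 4n − 128961 = 0.
So n = (4 + 1606) / 10 = 1610/10 = 161.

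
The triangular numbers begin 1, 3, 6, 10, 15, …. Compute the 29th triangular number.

435

The 29th triangular number is n(n+1)/2 with n = 29.
29·30/2 = 870/2 = 435.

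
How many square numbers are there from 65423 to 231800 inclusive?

226

The n-th square number is n².
Smallest index with value ≥ 65423: n = 256 (giving 65536).
Largest index with value ≤ 231800: n = 481 (giving 231361).
Indices 256 through 481: 226 terms.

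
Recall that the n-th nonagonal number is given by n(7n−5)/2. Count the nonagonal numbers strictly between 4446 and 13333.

26

The n-th nonagonal number is n(7n−5)/2.
Smallest index with value > 4446: n = 37 (giving 4699).
Largest index with value < 13333: n = 62 (giving 13299).
Indices 37 through 62: 26 terms.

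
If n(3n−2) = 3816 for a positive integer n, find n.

Set n(3n−2) = 3816, giving 3n² − 2n − 3816 = 0.
The discriminant is 4 + 12·3816 = 45796, and √45796 = 214.
So n = (2 + 214) / 6 = 216/6 = 36.
Check: 36·(3·36 − 2) = 3816. ✓

36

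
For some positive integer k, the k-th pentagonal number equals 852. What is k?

24

Set n(3n−1)/2 = 852, giving 3n² − n − 1704 = 0.
The discriminant is 1 + 24·852 = 20449, and √20449 = 143.
So n = (1 + 143) / 6 = 144/6 = 24.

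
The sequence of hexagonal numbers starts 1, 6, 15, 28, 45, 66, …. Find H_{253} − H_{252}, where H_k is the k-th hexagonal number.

1009

Consecutive hexagonal numbers differ by 4n − 3: here 4·253 − 3 = 1009.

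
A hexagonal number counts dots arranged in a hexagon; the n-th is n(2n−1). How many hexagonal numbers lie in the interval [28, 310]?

9

The n-th hexagonal number is n(2n−1).
Smallest index with value ≥ 28: n = 4 (giving 28).
Largest index with value ≤ 310: n = 12 (giving 276).
Indices 4 through 12: 9 terms.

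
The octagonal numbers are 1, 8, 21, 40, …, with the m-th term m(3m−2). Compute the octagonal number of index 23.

1541

The 23rd octagonal number is n(3n−2) with n = 23.
23·(3·23 − 2) = 23·67 = 1541.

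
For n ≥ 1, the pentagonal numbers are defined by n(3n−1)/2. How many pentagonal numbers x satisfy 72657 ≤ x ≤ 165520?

The n-th pentagonal number is n(3n−1)/2.
Smallest index with value ≥ 72657: n = 221 (giving 73151).
Largest index with value ≤ 165520: n = 332 (giving 165170).
Indices 221 through 332: 112 terms.

112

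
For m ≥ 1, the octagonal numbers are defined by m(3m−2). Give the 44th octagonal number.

5720

44·(3·44 − 2) = 44·130 = 5720.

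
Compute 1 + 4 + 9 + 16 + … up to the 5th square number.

Σ_{i=1}^{5} i² = 5·6·11/6 = 55.

55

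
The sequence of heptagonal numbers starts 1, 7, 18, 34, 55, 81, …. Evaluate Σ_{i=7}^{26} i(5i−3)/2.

14780

Σ i(5i−3)/2 = (5Σi² − 3Σi) / 2 over i = 7..26.
Σi = 351 − 21 = 330 and Σi² = 6201 − 91 = 6110.
(5·6110 − 3·330) / 2 = 29560/2 = 14780.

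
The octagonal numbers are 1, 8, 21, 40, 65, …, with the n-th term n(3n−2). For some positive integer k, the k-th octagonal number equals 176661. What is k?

Set n(3n−2) = 176661, giving 3n² − 2n − 176661 = 0.
The discriminant is 4 + 12·176661 = 2119936, and √2119936 = 1456.
So n = (2 + 1456) / 6 = 1458/6 = 243.

243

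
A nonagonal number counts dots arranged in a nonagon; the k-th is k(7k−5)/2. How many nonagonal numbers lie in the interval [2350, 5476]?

The n-th nonagonal number is n(7n−5)/2.
Smallest index with value ≥ 2350: n = 27 (giving 2484).
Largest index with value ≤ 5476: n = 39 (giving 5226).
Indices 27 through 39: 13 terms.

13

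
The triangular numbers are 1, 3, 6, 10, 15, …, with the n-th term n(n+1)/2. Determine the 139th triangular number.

9730

The 139th triangular number is n(n+1)/2 with n = 139.
139·140/2 = 19460/2 = 9730.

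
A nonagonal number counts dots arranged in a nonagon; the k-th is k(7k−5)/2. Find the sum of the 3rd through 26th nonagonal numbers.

Σ i(7i−5)/2 = (7Σi² − 5Σi) / 2 over i = 3..26.
Σi = 351 − 3 = 348 and Σi² = 6201 − 5 = 6196.
(7·6196 − 5·348) / 2 = 41632/2 = 20816.

20816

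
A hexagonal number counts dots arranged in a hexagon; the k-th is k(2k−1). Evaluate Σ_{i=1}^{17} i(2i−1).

3417

Σ i(2i−1) = 2Σi² − Σi over i = 1..17.
Σi = 153 and Σi² = 1785.
2·1785 − 1·153 = 3417.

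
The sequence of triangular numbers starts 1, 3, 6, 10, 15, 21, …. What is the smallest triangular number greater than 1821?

Solve n(n+1)/2 > 1821 for integer n.
The largest n with value ≤ 1821 is 59 (since 1770 ≤ 1821 < 1830), so the first above is n = 60, value 1830.

1830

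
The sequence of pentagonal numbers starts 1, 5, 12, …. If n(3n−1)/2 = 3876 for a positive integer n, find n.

51

Set n(3n−1)/2 = 3876, giving 3n² − n − 7752 = 0.
The discriminant is 1 + 24·3876 = 93025, and √93025 = 305.
So n = (1 + 305) / 6 = 306/6 = 51.
Check: 51·(3·51 − 1)/2 = 3876. ✓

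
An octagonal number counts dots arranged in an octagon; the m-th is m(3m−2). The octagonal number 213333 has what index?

267

Set n(3n−2) = 213333, giving 3n² − 2n − 213333 = 0.
So n = (2 + 1600) / 6 = 1602/6 = 267.
Check: 267·(3·267 − 2) = 213333. ✓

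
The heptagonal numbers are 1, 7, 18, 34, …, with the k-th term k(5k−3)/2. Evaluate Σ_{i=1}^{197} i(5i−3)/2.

6390483

Σ i(5i−3)/2 = (5Σi² − 3Σi) / 2 over i = 1..197.
Σi = 19503 and Σi² = 2567895.
(5·2567895 − 3·19503) / 2 = 12780966/2 = 6390483.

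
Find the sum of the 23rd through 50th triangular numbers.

20076

Σ i(i+1)/2 = (Σi² + Σi) / 2 over i = 23..50.
Σi = 1275 − 253 = 1022 and Σi² = 42925 − 3795 = 39130.
(1·39130 + 1·1022) / 2 = 40152/2 = 20076.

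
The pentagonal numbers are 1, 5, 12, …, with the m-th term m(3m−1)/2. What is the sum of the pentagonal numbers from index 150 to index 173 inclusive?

Σ i(3i−1)/2 = (3Σi² − Σi) / 2 over i = 150..173.
Σi = 15051 − 11175 = 3876 and Σi² = 1740899 − 1113775 = 627124.
(3·627124 − 1·3876) / 2 = 1877496/2 = 938748.

938748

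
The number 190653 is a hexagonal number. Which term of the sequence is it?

Set n(2n−1) = 190653, giving 2n² − n − 190653 = 0.
The discriminant is 1 + 8·190653 = 1525225, and √1525225 = 1235.
So n = (1 + 1235) / 4 = 1236/4 = 309.

309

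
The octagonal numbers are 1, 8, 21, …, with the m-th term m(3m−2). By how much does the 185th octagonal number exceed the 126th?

185·(3·185 − 2) = 102305 and 126·(3·126 − 2) = 47376.
Difference: 102305 − 47376 = 54929.

54929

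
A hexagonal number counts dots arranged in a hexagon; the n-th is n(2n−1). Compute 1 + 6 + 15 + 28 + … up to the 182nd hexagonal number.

Σ i(2i−1) = 2Σi² − Σi over i = 1..182.
Σi = 16653 and Σi² = 2026115.
2·2026115 − 1·16653 = 4035577.

4035577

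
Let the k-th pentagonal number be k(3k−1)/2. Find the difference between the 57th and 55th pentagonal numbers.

57·(3·57 − 1)/2 = 4845 and 55·(3·55 − 1)/2 = 4510.
Difference: 4845 − 4510 = 335.

335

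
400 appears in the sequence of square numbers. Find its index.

20

We need n² = 400, so n = √400 = 20.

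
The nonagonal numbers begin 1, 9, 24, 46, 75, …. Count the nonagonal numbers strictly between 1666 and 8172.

The n-th nonagonal number is n(7n−5)/2.
Smallest index with value > 1666: n = 23 (giving 1794).
Largest index with value < 8172: n = 48 (giving 7944).
Indices 23 through 48: 26 terms.

26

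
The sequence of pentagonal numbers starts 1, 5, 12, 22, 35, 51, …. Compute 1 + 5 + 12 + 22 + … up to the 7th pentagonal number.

Σ i(3i−1)/2 = (3Σi² − Σi) / 2 over i = 1..7.
Σi = 28 and Σi² = 140.
(3·140 − 1·28) / 2 = 392/2 = 196.

196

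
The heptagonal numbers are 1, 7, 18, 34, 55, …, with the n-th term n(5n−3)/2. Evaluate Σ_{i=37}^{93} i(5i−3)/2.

635075

Σ i(5i−3)/2 = (5Σi² − 3Σi) / 2 over i = 37..93.
Σi = 4371 − 666 = 3705 and Σi² = 272459 − 16206 = 256253.
(5·256253 − 3·3705) / 2 = 1270150/2 = 635075.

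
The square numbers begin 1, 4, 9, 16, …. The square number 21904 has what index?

We need n² = 21904, so n = √21904 = 148.
Check: 148² = 21904. ✓

148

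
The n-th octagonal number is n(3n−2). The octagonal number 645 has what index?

Set n(3n−2) = 645, giving 3n² − 2n − 645 = 0.
So n = (2 + 88) / 6 = 90/6 = 15.

15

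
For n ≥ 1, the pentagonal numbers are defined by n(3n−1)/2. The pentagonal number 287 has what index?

14

Set n(3n−1)/2 = 287, giving 3n² − n − 574 = 0.
The discriminant is 1 + 24·287 = 6889, and √6889 = 83.
So n = (1 + 83) / 6 = 84/6 = 14.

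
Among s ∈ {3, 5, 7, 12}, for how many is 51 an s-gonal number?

s = 3: P(3, 9) = 45 and P(3, 10) = 55; 51 is not s-gonal.
s = 5: P(5, 6) = 51. ✓
s = 7: P(7, 4) = 34 and P(7, 5) = 55; 51 is not s-gonal.
s = 12: P(12, 3) = 33 and P(12, 4) = 64; 51 is not s-gonal.
Hits: s ∈ {5} → 1.

1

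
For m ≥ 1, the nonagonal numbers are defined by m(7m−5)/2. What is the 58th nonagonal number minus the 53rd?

58·(7·58 − 5)/2 = 11629 and 53·(7·53 − 5)/2 = 9699.
Difference: 11629 − 9699 = 1930.

1930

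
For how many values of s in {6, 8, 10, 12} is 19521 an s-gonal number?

1

s = 6: P(6, 99) = 19503 and P(6, 100) = 19900; 19521 is not s-gonal.
s = 8: P(8, 81) = 19521. ✓
s = 10: P(10, 70) = 19390 and P(10, 71) = 19951; 19521 is not s-gonal.
s = 12: P(12, 62) = 18972 and P(12, 63) = 19593; 19521 is not s-gonal.
Hits: s ∈ {8} → 1.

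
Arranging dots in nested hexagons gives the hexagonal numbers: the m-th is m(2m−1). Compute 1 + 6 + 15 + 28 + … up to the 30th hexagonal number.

18445

Σ i(2i−1) = 2Σi² − Σi over i = 1..30.
Σi = 465 and Σi² = 9455.
2·9455 − 1·465 = 18445.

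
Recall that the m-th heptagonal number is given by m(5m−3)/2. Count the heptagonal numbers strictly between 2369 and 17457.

52

The n-th heptagonal number is n(5n−3)/2.
Smallest index with value > 2369: n = 32 (giving 2512).
Largest index with value < 17457: n = 83 (giving 17098).
Indices 32 through 83: 52 terms.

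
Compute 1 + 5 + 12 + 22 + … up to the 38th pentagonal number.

28158

Σ i(3i−1)/2 = (3Σi² − Σi) / 2 over i = 1..38.
Σi = 741 and Σi² = 19019.
(3·19019 − 1·741) / 2 = 56316/2 = 28158.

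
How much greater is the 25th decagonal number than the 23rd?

25·(4·25 − 3) = 2425 and 23·(4·23 − 3) = 2047.
Difference: 2425 − 2047 = 378.

378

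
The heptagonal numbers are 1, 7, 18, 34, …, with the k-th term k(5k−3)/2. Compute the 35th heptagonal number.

The 35th heptagonal number is n(5n−3)/2 with n = 35.
35·(5·35 − 3)/2 = 35·172/2 = 35·86 = 3010.

3010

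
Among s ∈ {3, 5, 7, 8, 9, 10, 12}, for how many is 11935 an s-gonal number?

2

s = 3: P(3, 154) = 11935. ✓
s = 5: P(5, 89) = 11837 and P(5, 90) = 12105; 11935 is not s-gonal.
s = 7: P(7, 69) = 11799 and P(7, 70) = 12145; 11935 is not s-gonal.
s = 8: P(8, 63) = 11781 and P(8, 64) = 12160; 11935 is not s-gonal.
s = 9: P(9, 58) = 11629 and P(9, 59) = 12036; 11935 is not s-gonal.
s = 10: P(10, 55) = 11935. ✓
s = 12: P(12, 49) = 11809 and P(12, 50) = 12300; 11935 is not s-gonal.
Hits: s ∈ {3, 10} → 2.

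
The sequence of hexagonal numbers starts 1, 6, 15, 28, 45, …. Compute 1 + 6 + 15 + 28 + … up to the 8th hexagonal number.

372

Σ i(2i−1) = 2Σi² − Σi over i = 1..8.
Σi = 36 and Σi² = 204.
2·204 − 1·36 = 372.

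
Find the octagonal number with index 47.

The 47th octagonal number is n(3n−2) with n = 47.
47·(3·47 − 2) = 47·139 = 6533.

6533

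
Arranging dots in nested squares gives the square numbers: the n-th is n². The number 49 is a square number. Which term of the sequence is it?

7

We need n² = 49, so n = √49 = 7.
Check: 7² = 49. ✓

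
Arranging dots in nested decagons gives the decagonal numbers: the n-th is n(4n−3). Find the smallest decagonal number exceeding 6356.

6601

Solve n(4n−3) > 6356 for integer n.
The largest n with value ≤ 6356 is 40 (since 6280 ≤ 6356 < 6601), so the first above is n = 41, value 6601.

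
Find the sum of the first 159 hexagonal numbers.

2692400

Σ i(2i−1) = 2Σi² − Σi over i = 1..159.
Σi = 12720 and Σi² = 1352560.
2·1352560 − 1·12720 = 2692400.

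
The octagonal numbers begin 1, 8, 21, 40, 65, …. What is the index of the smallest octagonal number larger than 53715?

135

Solve n(3n−2) > 53715 for integer n.
The largest n with value ≤ 53715 is 134 (since 53600 ≤ 53715 < 54405), so the first above is n = 135, value 54405.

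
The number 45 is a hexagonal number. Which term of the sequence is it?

5

Set n(2n−1) = 45, giving 2n² − n − 45 = 0.
The discriminant is 1 + 8·45 = 361, and √361 = 19.
So n = (1 + 19) / 4 = 20/4 = 5.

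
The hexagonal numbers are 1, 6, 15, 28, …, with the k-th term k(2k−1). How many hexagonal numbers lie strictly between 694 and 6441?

The n-th hexagonal number is n(2n−1).
Smallest index with value > 694: n = 19 (giving 703).
Largest index with value < 6441: n = 56 (giving 6216).
Indices 19 through 56: 38 terms.

38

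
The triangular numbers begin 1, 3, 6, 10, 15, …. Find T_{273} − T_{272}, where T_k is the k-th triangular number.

Consecutive triangular numbers differ by n: T_{273} − T_{272} = 273.

273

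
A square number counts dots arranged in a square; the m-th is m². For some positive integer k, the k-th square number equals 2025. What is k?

45

We need n² = 2025, so n = √2025 = 45.
Check: 45² = 2025. ✓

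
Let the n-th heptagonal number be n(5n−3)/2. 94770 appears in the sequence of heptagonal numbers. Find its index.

195

Set n(5n−3)/2 = 94770, giving 5n² − 3n − 189540 = 0.
The discriminant is 9 + 40·94770 = 3790809, and √3790809 = 1947.
So n = (3 + 1947) / 10 = 1950/10 = 195.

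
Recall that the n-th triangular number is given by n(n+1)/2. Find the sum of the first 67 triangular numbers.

Σ i(i+1)/2 = (Σi² + Σi) / 2 over i = 1..67.
Σi = 2278 and Σi² = 102510.
(1·102510 + 1·2278) / 2 = 104788/2 = 52394.

52394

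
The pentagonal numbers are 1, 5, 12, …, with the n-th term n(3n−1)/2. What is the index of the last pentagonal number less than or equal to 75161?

Solve n(3n−1)/2 ≤ 75161 for integer n.
n = 224 gives 75152 ≤ 75161, while n = 225 gives 75825 > 75161; so the answer is index 224.

224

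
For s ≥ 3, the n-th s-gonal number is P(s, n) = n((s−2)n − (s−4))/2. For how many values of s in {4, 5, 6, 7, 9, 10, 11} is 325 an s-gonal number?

2

s = 4: P(4, 18) = 324 and P(4, 19) = 361; 325 is not s-gonal.
s = 5: P(5, 14) = 287 and P(5, 15) = 330; 325 is not s-gonal.
s = 6: P(6, 13) = 325. ✓
s = 7: P(7, 11) = 286 and P(7, 12) = 342; 325 is not s-gonal.
s = 9: P(9, 10) = 325. ✓
s = 10: P(10, 9) = 297 and P(10, 10) = 370; 325 is not s-gonal.
s = 11: P(11, 8) = 260 and P(11, 9) = 333; 325 is not s-gonal.
Hits: s ∈ {6, 9} → 2.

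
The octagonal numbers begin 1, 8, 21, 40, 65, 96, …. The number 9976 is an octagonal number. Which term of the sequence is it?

58

Set n(3n−2) = 9976, giving 3n² − 2n − 9976 = 0.
So n = (2 + 346) / 6 = 348/6 = 58.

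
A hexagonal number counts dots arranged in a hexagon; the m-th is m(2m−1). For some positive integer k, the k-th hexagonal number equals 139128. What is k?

Set n(2n−1) = 139128, giving 2n² − n − 139128 = 0.
The discriminant is 1 + 8·139128 = 1113025, and √1113025 = 1055.
So n = (1 + 1055) / 4 = 1056/4 = 264.
Check: 264·(2·264 − 1) = 139128. ✓

264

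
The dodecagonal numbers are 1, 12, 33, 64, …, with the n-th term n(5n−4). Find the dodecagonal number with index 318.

504348

The 318th dodecagonal number is n(5n−4) with n = 318.
318·(5·318 − 4) = 318·1586 = 504348.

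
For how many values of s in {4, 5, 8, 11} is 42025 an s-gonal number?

s = 4: P(4, 205) = 42025. ✓
s = 5: P(5, 167) = 41750 and P(5, 168) = 42252; 42025 is not s-gonal.
s = 8: P(8, 118) = 41536 and P(8, 119) = 42245; 42025 is not s-gonal.
s = 11: P(11, 97) = 42001 and P(11, 98) = 42875; 42025 is not s-gonal.
Hits: s ∈ {4} → 1.

1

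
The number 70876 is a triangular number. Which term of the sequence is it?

376

Set n(n+1)/2 = 70876, giving n² + n − 141752 = 0.
The discriminant is 1 + 8·70876 = 567009, and √567009 = 753.
So n = (-1 + 753) / 2 = 752/2 = 376.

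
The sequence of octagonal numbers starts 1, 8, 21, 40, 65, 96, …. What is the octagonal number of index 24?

1680

24·(3·24 − 2) = 24·70 = 1680.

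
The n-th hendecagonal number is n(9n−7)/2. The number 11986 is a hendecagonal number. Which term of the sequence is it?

Set n(9n−7)/2 = 11986, giving 9n² − 7n − 23972 = 0.
The discriminant is 49 + 72·11986 = 863041, and √863041 = 929.
So n = (7 + 929) / 18 = 936/18 = 52.

52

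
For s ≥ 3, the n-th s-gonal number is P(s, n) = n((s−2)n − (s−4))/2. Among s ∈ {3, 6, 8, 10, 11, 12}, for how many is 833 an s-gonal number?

2

s = 3: P(3, 40) = 820 and P(3, 41) = 861; 833 is not s-gonal.
s = 6: P(6, 20) = 780 and P(6, 21) = 861; 833 is not s-gonal.
s = 8: P(8, 17) = 833. ✓
s = 10: P(10, 14) = 742 and P(10, 15) = 855; 833 is not s-gonal.
s = 11: P(11, 14) = 833. ✓
s = 12: P(12, 13) = 793 and P(12, 14) = 924; 833 is not s-gonal.
Hits: s ∈ {8, 11} → 2.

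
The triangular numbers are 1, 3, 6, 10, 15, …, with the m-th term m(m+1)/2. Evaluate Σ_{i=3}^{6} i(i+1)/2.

52

Σ i(i+1)/2 = (Σi² + Σi) / 2 over i = 3..6.
Σi = 21 − 3 = 18 and Σi² = 91 − 5 = 86.
(1·86 + 1·18) / 2 = 104/2 = 52.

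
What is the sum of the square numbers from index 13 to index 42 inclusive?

24935

Σ_{i=13}^{42} i² = 25585 − 650 = 24935.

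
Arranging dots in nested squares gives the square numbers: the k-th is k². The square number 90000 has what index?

We need n² = 90000, so n = √90000 = 300.
Check: 300² = 90000. ✓

300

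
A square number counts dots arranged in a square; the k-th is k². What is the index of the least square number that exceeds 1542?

40

Solve n² > 1542 for integer n.
The largest n with value ≤ 1542 is 39 (since 1521 ≤ 1542 < 1600), so the first above is n = 40, value 1600.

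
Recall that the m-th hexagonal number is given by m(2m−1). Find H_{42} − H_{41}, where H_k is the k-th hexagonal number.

Consecutive hexagonal numbers differ by 4n − 3: here 4·42 − 3 = 165.

165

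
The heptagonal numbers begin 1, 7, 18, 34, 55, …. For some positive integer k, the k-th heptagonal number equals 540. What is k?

15

Set n(5n−3)/2 = 540, giving 5n² − 3n − 1080 = 0.
The discriminant is 9 + 40·540 = 21609, and √21609 = 147.
So n = (3 + 147) / 10 = 150/10 = 15.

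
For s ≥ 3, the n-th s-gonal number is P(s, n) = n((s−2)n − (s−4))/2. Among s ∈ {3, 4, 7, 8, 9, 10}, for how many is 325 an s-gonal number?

2

s = 3: P(3, 25) = 325. ✓
s = 4: P(4, 18) = 324 and P(4, 19) = 361; 325 is not s-gonal.
s = 7: P(7, 11) = 286 and P(7, 12) = 342; 325 is not s-gonal.
s = 8: P(8, 10) = 280 and P(8, 11) = 341; 325 is not s-gonal.
s = 9: P(9, 10) = 325. ✓
s = 10: P(10, 9) = 297 and P(10, 10) = 370; 325 is not s-gonal.
Hits: s ∈ {3, 9} → 2.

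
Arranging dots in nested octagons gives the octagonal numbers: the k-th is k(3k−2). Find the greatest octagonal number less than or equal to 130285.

Solve n(3n−2) ≤ 130285 for integer n.
n = 208 gives 129376 ≤ 130285, while n = 209 gives 130625 > 130285; so the answer is 129376.

129376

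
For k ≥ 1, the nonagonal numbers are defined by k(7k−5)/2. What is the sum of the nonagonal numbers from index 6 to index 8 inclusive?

Σ i(7i−5)/2 = (7Σi² − 5Σi) / 2 over i = 6..8.
Σi = 36 − 15 = 21 and Σi² = 204 − 55 = 149.
(7·149 − 5·21) / 2 = 938/2 = 469.

469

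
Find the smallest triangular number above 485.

496

Solve n(n+1)/2 > 485 for integer n.
The largest n with value ≤ 485 is 30 (since 465 ≤ 485 < 496), so the first above is n = 31, value 496.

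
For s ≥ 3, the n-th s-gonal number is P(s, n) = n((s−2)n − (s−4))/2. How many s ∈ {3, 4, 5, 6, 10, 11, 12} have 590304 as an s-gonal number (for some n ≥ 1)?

s = 3: P(3, 1086) = 590241 and P(3, 1087) = 591328; 590304 is not s-gonal.
s = 4: P(4, 768) = 589824 and P(4, 769) = 591361; 590304 is not s-gonal.
s = 5: P(5, 627) = 589380 and P(5, 628) = 591262; 590304 is not s-gonal.
s = 6: P(6, 543) = 589155 and P(6, 544) = 591328; 590304 is not s-gonal.
s = 10: P(10, 384) = 588672 and P(10, 385) = 591745; 590304 is not s-gonal.
s = 11: P(11, 362) = 588431 and P(11, 363) = 591690; 590304 is not s-gonal.
s = 12: P(12, 344) = 590304. ✓
Hits: s ∈ {12} → 1.

1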